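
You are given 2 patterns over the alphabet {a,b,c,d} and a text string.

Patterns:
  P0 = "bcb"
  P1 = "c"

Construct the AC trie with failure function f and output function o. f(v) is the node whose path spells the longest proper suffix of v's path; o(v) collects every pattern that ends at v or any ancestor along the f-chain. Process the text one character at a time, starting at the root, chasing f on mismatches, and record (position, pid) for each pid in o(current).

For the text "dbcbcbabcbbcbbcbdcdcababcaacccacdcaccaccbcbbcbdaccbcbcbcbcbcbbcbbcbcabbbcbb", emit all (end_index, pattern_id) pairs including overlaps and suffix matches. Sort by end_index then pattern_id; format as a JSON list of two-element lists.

Build automaton:
Trie nodes:
  n0 'ε': b→1 c→4
  n1 'b': c→2
  n2 'bc': b→3
  n3 'bcb': ·  [P0 ends]
  n4 'c': ·  [P1 ends]

BFS fail/out derivation:
  fail(1) 'b': from fail(0)=0 chase 'b': 0 ⇒ 0;  out=∅∪out(0)=∅
  fail(4) 'c': from fail(0)=0 chase 'c': 0 ⇒ 0;  out={1}∪out(0)={1}
  fail(2) 'bc': from fail(1)=0 chase 'c': 0 ⇒ 4;  out=∅∪out(4)={1}
  fail(3) 'bcb': from fail(2)=4 chase 'b': 4→0 ⇒ 1;  out={0}∪out(1)={0}

Text stream:
pos 0 'd': at 0
pos 1 'b': at 1
pos 2 'c': at 2  → match P1@[2:2]
pos 3 'b': at 3  → match P0@[1:3]
pos 4 'c': at 2 (fail-walked)  → match P1@[4:4]
pos 5 'b': at 3  → match P0@[3:5]
pos 6 'a': at 0 (fail-walked)
pos 7 'b': at 1
pos 8 'c': at 2  → match P1@[8:8]
pos 9 'b': at 3  → match P0@[7:9]
pos 10 'b': at 1 (fail-walked)
pos 11 'c': at 2  → match P1@[11:11]
pos 12 'b': at 3  → match P0@[10:12]
pos 13 'b': at 1 (fail-walked)
pos 14 'c': at 2  → match P1@[14:14]
pos 15 'b': at 3  → match P0@[13:15]
pos 16 'd': at 0 (fail-walked)
pos 17 'c': at 4  → match P1@[17:17]
pos 18 'd': at 0 (fail-walked)
pos 19 'c': at 4  → match P1@[19:19]
pos 20 'a': at 0 (fail-walked)
pos 21 'b': at 1
pos 22 'a': at 0 (fail-walked)
pos 23 'b': at 1
pos 24 'c': at 2  → match P1@[24:24]
pos 25 'a': at 0 (fail-walked)
pos 26 'a': at 0
pos 27 'c': at 4  → match P1@[27:27]
pos 28 'c': at 4 (fail-walked)  → match P1@[28:28]
pos 29 'c': at 4 (fail-walked)  → match P1@[29:29]
pos 30 'a': at 0 (fail-walked)
pos 31 'c': at 4  → match P1@[31:31]
pos 32 'd': at 0 (fail-walked)
pos 33 'c': at 4  → match P1@[33:33]
pos 34 'a': at 0 (fail-walked)
pos 35 'c': at 4  → match P1@[35:35]
pos 36 'c': at 4 (fail-walked)  → match P1@[36:36]
pos 37 'a': at 0 (fail-walked)
pos 38 'c': at 4  → match P1@[38:38]
pos 39 'c': at 4 (fail-walked)  → match P1@[39:39]
pos 40 'b': at 1 (fail-walked)
pos 41 'c': at 2  → match P1@[41:41]
pos 42 'b': at 3  → match P0@[40:42]
pos 43 'b': at 1 (fail-walked)
pos 44 'c': at 2  → match P1@[44:44]
pos 45 'b': at 3  → match P0@[43:45]
pos 46 'd': at 0 (fail-walked)
pos 47 'a': at 0
pos 48 'c': at 4  → match P1@[48:48]
pos 49 'c': at 4 (fail-walked)  → match P1@[49:49]
pos 50 'b': at 1 (fail-walked)
pos 51 'c': at 2  → match P1@[51:51]
pos 52 'b': at 3  → match P0@[50:52]
pos 53 'c': at 2 (fail-walked)  → match P1@[53:53]
pos 54 'b': at 3  → match P0@[52:54]
pos 55 'c': at 2 (fail-walked)  → match P1@[55:55]
pos 56 'b': at 3  → match P0@[54:56]
pos 57 'c': at 2 (fail-walked)  → match P1@[57:57]
pos 58 'b': at 3  → match P0@[56:58]
pos 59 'c': at 2 (fail-walked)  → match P1@[59:59]
pos 60 'b': at 3  → match P0@[58:60]
pos 61 'b': at 1 (fail-walked)
pos 62 'c': at 2  → match P1@[62:62]
pos 63 'b': at 3  → match P0@[61:63]
pos 64 'b': at 1 (fail-walked)
pos 65 'c': at 2  → match P1@[65:65]
pos 66 'b': at 3  → match P0@[64:66]
pos 67 'c': at 2 (fail-walked)  → match P1@[67:67]
pos 68 'a': at 0 (fail-walked)
pos 69 'b': at 1
pos 70 'b': at 1 (fail-walked)
pos 71 'b': at 1 (fail-walked)
pos 72 'c': at 2  → match P1@[72:72]
pos 73 'b': at 3  → match P0@[71:73]
pos 74 'b': at 1 (fail-walked)

Matches: [[2,1],[3,0],[4,1],[5,0],[8,1],[9,0],[11,1],[12,0],[14,1],[15,0],[17,1],[19,1],[24,1],[27,1],[28,1],[29,1],[31,1],[33,1],[35,1],[36,1],[38,1],[39,1],[41,1],[42,0],[44,1],[45,0],[48,1],[49,1],[51,1],[52,0],[53,1],[54,0],[55,1],[56,0],[57,1],[58,0],[59,1],[60,0],[62,1],[63,0],[65,1],[66,0],[67,1],[72,1],[73,0]]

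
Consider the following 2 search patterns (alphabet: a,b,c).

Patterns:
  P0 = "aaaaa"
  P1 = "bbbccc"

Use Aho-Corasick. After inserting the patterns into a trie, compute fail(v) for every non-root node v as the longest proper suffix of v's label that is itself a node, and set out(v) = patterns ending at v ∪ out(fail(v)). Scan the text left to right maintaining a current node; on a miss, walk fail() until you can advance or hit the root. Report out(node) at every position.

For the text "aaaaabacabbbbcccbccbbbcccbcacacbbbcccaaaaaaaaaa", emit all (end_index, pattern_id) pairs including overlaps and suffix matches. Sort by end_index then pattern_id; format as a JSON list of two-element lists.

Build automaton:
Trie (insert patterns):
  0='ε' goto a→1 b→6
  1='a' goto a→2
  2='aa' goto a→3
  3='aaa' goto a→4
  4='aaaa' goto a→5
  5='aaaaa' goto ·  [P0 ends]
  6='b' goto b→7
  7='bb' goto b→8
  8='bbb' goto c→9
  9='bbbc' goto c→10
  10='bbbcc' goto c→11
  11='bbbccc' goto ·  [P1 ends]

Failure links (BFS by depth):
  n1('a'): parent n0 fail=0; on 'a' 0 → fail=0;  out ∅∪∅=∅
  n6('b'): parent n0 fail=0; on 'b' 0 → fail=0;  out ∅∪∅=∅
  n2('aa'): parent n1 fail=0; on 'a' 0 → fail=1;  out ∅∪∅=∅
  n7('bb'): parent n6 fail=0; on 'b' 0 → fail=6;  out ∅∪∅=∅
  n3('aaa'): parent n2 fail=1; on 'a' 1 → fail=2;  out ∅∪∅=∅
  n8('bbb'): parent n7 fail=6; on 'b' 6 → fail=7;  out ∅∪∅=∅
  n4('aaaa'): parent n3 fail=2; on 'a' 2 → fail=3;  out ∅∪∅=∅
  n9('bbbc'): parent n8 fail=7; on 'c' 7→6→0 → fail=0;  out ∅∪∅=∅
  n5('aaaaa'): parent n4 fail=3; on 'a' 3 → fail=4;  out {0}∪∅={0}
  n10('bbbcc'): parent n9 fail=0; on 'c' 0 → fail=0;  out ∅∪∅=∅
  n11('bbbccc'): parent n10 fail=0; on 'c' 0 → fail=0;  out {1}∪∅={1}

Scan:
pos 0 'a': at 1
pos 1 'a': at 2
pos 2 'a': at 3
pos 3 'a': at 4
pos 4 'a': at 5  ** P0@[0:4]
pos 5 'b': at 6 ·f
pos 6 'a': at 1 ·f
pos 7 'c': at 0 ·f
pos 8 'a': at 1
pos 9 'b': at 6 ·f
pos 10 'b': at 7
pos 11 'b': at 8
pos 12 'b': at 8 ·f
pos 13 'c': at 9
pos 14 'c': at 10
pos 15 'c': at 11  ** P1@[10:15]
pos 16 'b': at 6 ·f
pos 17 'c': at 0 ·f
pos 18 'c': at 0
pos 19 'b': at 6
pos 20 'b': at 7
pos 21 'b': at 8
pos 22 'c': at 9
pos 23 'c': at 10
pos 24 'c': at 11  ** P1@[19:24]
pos 25 'b': at 6 ·f
pos 26 'c': at 0 ·f
pos 27 'a': at 1
pos 28 'c': at 0 ·f
pos 29 'a': at 1
pos 30 'c': at 0 ·f
pos 31 'b': at 6
pos 32 'b': at 7
pos 33 'b': at 8
pos 34 'c': at 9
pos 35 'c': at 10
pos 36 'c': at 11  ** P1@[31:36]
pos 37 'a': at 1 ·f
pos 38 'a': at 2
pos 39 'a': at 3
pos 40 'a': at 4
pos 41 'a': at 5  ** P0@[37:41]
pos 42 'a': at 5 ·f  ** P0@[38:42]
pos 43 'a': at 5 ·f  ** P0@[39:43]
pos 44 'a': at 5 ·f  ** P0@[40:44]
pos 45 'a': at 5 ·f  ** P0@[41:45]
pos 46 'a': at 5 ·f  ** P0@[42:46]

Result: [[4,0],[15,1],[24,1],[36,1],[41,0],[42,0],[43,0],[44,0],[45,0],[46,0]]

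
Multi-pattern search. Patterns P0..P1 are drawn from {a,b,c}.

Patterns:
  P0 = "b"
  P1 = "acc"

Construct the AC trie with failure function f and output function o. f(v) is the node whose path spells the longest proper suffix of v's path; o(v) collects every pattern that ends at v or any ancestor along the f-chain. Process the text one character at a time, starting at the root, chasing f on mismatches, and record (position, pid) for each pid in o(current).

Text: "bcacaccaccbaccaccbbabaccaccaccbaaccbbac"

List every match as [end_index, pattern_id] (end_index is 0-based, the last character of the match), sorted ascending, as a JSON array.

Build:
Trie (insert patterns):
  n0 'ε': a→2 b→1
  n1 'b': ·  ←P0
  n2 'a': c→3
  n3 'ac': c→4
  n4 'acc': ·  ←P1

BFS fail/out derivation:
  n1('b'): parent n0 fail=0; on 'b' 0 → fail=0;  out {0}∪∅={0}
  n2('a'): parent n0 fail=0; on 'a' 0 → fail=0;  out ∅∪∅=∅
  n3('ac'): parent n2 fail=0; on 'c' 0 → fail=0;  out ∅∪∅=∅
  n4('acc'): parent n3 fail=0; on 'c' 0 → fail=0;  out {1}∪∅={1}

Text stream:
pos 0 'b': at 1  → match P0@[0:0]
pos 1 'c': at 0 (fail-walked)
pos 2 'a': at 2
pos 3 'c': at 3
pos 4 'a': at 2 (fail-walked)
pos 5 'c': at 3
pos 6 'c': at 4  → match P1@[4:6]
pos 7 'a': at 2 (fail-walked)
pos 8 'c': at 3
pos 9 'c': at 4  → match P1@[7:9]
pos 10 'b': at 1 (fail-walked)  → match P0@[10:10]
pos 11 'a': at 2 (fail-walked)
pos 12 'c': at 3
pos 13 'c': at 4  → match P1@[11:13]
pos 14 'a': at 2 (fail-walked)
pos 15 'c': at 3
pos 16 'c': at 4  → match P1@[14:16]
pos 17 'b': at 1 (fail-walked)  → match P0@[17:17]
pos 18 'b': at 1 (fail-walked)  → match P0@[18:18]
pos 19 'a': at 2 (fail-walked)
pos 20 'b': at 1 (fail-walked)  → match P0@[20:20]
pos 21 'a': at 2 (fail-walked)
pos 22 'c': at 3
pos 23 'c': at 4  → match P1@[21:23]
pos 24 'a': at 2 (fail-walked)
pos 25 'c': at 3
pos 26 'c': at 4  → match P1@[24:26]
pos 27 'a': at 2 (fail-walked)
pos 28 'c': at 3
pos 29 'c': at 4  → match P1@[27:29]
pos 30 'b': at 1 (fail-walked)  → match P0@[30:30]
pos 31 'a': at 2 (fail-walked)
pos 32 'a': at 2 (fail-walked)
pos 33 'c': at 3
pos 34 'c': at 4  → match P1@[32:34]
pos 35 'b': at 1 (fail-walked)  → match P0@[35:35]
pos 36 'b': at 1 (fail-walked)  → match P0@[36:36]
pos 37 'a': at 2 (fail-walked)
pos 38 'c': at 3

Result: [[0,0],[6,1],[9,1],[10,0],[13,1],[16,1],[17,0],[18,0],[20,0],[23,1],[26,1],[29,1],[30,0],[34,1],[35,0],[36,0]]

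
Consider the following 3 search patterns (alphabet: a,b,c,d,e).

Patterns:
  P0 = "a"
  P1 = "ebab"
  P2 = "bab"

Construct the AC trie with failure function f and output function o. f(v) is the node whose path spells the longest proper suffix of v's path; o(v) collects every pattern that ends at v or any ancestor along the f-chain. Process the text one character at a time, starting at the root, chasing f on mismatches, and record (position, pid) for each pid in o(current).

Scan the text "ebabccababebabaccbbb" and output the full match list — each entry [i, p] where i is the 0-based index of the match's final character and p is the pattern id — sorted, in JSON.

Construct AC machine:
Trie (insert patterns):
  0='ε' goto a→1 b→6 e→2
  1='a' goto ·  ←P0
  2='e' goto b→3
  3='eb' goto a→4
  4='eba' goto b→5
  5='ebab' goto ·  ←P1
  6='b' goto a→7
  7='ba' goto b→8
  8='bab' goto ·  ←P2

Failure links (BFS by depth):
  n1('a'): parent n0 fail=0; on 'a' 0 → fail=0;  out {0}∪∅={0}
  n2('e'): parent n0 fail=0; on 'e' 0 → fail=0;  out ∅∪∅=∅
  n6('b'): parent n0 fail=0; on 'b' 0 → fail=0;  out ∅∪∅=∅
  n3('eb'): parent n2 fail=0; on 'b' 0 → fail=6;  out ∅∪∅=∅
  n7('ba'): parent n6 fail=0; on 'a' 0 → fail=1;  out ∅∪{0}={0}
  n4('eba'): parent n3 fail=6; on 'a' 6 → fail=7;  out ∅∪{0}={0}
  n8('bab'): parent n7 fail=1; on 'b' 1→0 → fail=6;  out {2}∪∅={2}
  n5('ebab'): parent n4 fail=7; on 'b' 7 → fail=8;  out {1}∪{2}={1,2}

Scan:
i=0 'e': node 0→2
i=1 'b': node 2→3
i=2 'a': node 3→4  ** P0@[2:2]
i=3 'b': node 4→5  ** P1@[0:3],P2@[1:3]
i=4 'c': node 5→0 ·f
i=5 'c': node 0→0
i=6 'a': node 0→1  ** P0@[6:6]
i=7 'b': node 1→6 ·f
i=8 'a': node 6→7  ** P0@[8:8]
i=9 'b': node 7→8  ** P2@[7:9]
i=10 'e': node 8→2 ·f
i=11 'b': node 2→3
i=12 'a': node 3→4  ** P0@[12:12]
i=13 'b': node 4→5  ** P1@[10:13],P2@[11:13]
i=14 'a': node 5→7 ·f  ** P0@[14:14]
i=15 'c': node 7→0 ·f
i=16 'c': node 0→0
i=17 'b': node 0→6
i=18 'b': node 6→6 ·f
i=19 'b': node 6→6 ·f

All matches (sorted): [[2,0],[3,1],[3,2],[6,0],[8,0],[9,2],[12,0],[13,1],[13,2],[14,0]]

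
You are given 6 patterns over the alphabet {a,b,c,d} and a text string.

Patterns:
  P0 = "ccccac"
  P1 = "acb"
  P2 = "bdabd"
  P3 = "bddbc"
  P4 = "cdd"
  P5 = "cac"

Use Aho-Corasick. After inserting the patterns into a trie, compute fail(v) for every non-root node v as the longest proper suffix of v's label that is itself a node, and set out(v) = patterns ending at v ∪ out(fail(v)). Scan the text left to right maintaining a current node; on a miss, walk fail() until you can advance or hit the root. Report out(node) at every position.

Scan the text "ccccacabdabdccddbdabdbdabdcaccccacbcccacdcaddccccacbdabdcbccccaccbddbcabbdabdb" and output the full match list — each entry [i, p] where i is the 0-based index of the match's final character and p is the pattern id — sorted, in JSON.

Construct AC machine:
Trie (insert patterns):
  0='ε' goto a→7 b→10 c→1
  1='c' goto a→20 c→2 d→18
  2='cc' goto c→3
  3='ccc' goto c→4
  4='cccc' goto a→5
  5='cccca' goto c→6
  6='ccccac' goto ·  ←P0
  7='a' goto c→8
  8='ac' goto b→9
  9='acb' goto ·  ←P1
  10='b' goto d→11
  11='bd' goto a→12 d→15
  12='bda' goto b→13
  13='bdab' goto d→14
  14='bdabd' goto ·  ←P2
  15='bdd' goto b→16
  16='bddb' goto c→17
  17='bddbc' goto ·  ←P3
  18='cd' goto d→19
  19='cdd' goto ·  ←P4
  20='ca' goto c→21
  21='cac' goto ·  ←P5

Failure links (BFS by depth):
  n1('c'): parent n0 fail=0; on 'c' 0 → fail=0;  out ∅∪∅=∅
  n7('a'): parent n0 fail=0; on 'a' 0 → fail=0;  out ∅∪∅=∅
  n10('b'): parent n0 fail=0; on 'b' 0 → fail=0;  out ∅∪∅=∅
  n2('cc'): parent n1 fail=0; on 'c' 0 → fail=1;  out ∅∪∅=∅
  n8('ac'): parent n7 fail=0; on 'c' 0 → fail=1;  out ∅∪∅=∅
  n11('bd'): parent n10 fail=0; on 'd' 0 → fail=0;  out ∅∪∅=∅
  n18('cd'): parent n1 fail=0; on 'd' 0 → fail=0;  out ∅∪∅=∅
  n20('ca'): parent n1 fail=0; on 'a' 0 → fail=7;  out ∅∪∅=∅
  n3('ccc'): parent n2 fail=1; on 'c' 1 → fail=2;  out ∅∪∅=∅
  n9('acb'): parent n8 fail=1; on 'b' 1→0 → fail=10;  out {1}∪∅={1}
  n12('bda'): parent n11 fail=0; on 'a' 0 → fail=7;  out ∅∪∅=∅
  n15('bdd'): parent n11 fail=0; on 'd' 0 → fail=0;  out ∅∪∅=∅
  n19('cdd'): parent n18 fail=0; on 'd' 0 → fail=0;  out {4}∪∅={4}
  n21('cac'): parent n20 fail=7; on 'c' 7 → fail=8;  out {5}∪∅={5}
  n4('cccc'): parent n3 fail=2; on 'c' 2 → fail=3;  out ∅∪∅=∅
  n13('bdab'): parent n12 fail=7; on 'b' 7→0 → fail=10;  out ∅∪∅=∅
  n16('bddb'): parent n15 fail=0; on 'b' 0 → fail=10;  out ∅∪∅=∅
  n5('cccca'): parent n4 fail=3; on 'a' 3→2→1 → fail=20;  out ∅∪∅=∅
  n14('bdabd'): parent n13 fail=10; on 'd' 10 → fail=11;  out {2}∪∅={2}
  n17('bddbc'): parent n16 fail=10; on 'c' 10→0 → fail=1;  out {3}∪∅={3}
  n6('ccccac'): parent n5 fail=20; on 'c' 20 → fail=21;  out {0}∪{5}={0,5}

Run:
[0] read 'c'  n0⇒n1
[1] read 'c'  n1⇒n2
[2] read 'c'  n2⇒n3
[3] read 'c'  n3⇒n4
[4] read 'a'  n4⇒n5
[5] read 'c'  n5⇒n6  ** P0@[0:5],P5@[3:5]
[6] read 'a'  n6⇒n20 ·f
[7] read 'b'  n20⇒n10 ·f
[8] read 'd'  n10⇒n11
[9] read 'a'  n11⇒n12
[10] read 'b'  n12⇒n13
[11] read 'd'  n13⇒n14  ** P2@[7:11]
[12] read 'c'  n14⇒n1 ·f
[13] read 'c'  n1⇒n2
[14] read 'd'  n2⇒n18 ·f
[15] read 'd'  n18⇒n19  ** P4@[13:15]
[16] read 'b'  n19⇒n10 ·f
[17] read 'd'  n10⇒n11
[18] read 'a'  n11⇒n12
[19] read 'b'  n12⇒n13
[20] read 'd'  n13⇒n14  ** P2@[16:20]
[21] read 'b'  n14⇒n10 ·f
[22] read 'd'  n10⇒n11
[23] read 'a'  n11⇒n12
[24] read 'b'  n12⇒n13
[25] read 'd'  n13⇒n14  ** P2@[21:25]
[26] read 'c'  n14⇒n1 ·f
[27] read 'a'  n1⇒n20
[28] read 'c'  n20⇒n21  ** P5@[26:28]
[29] read 'c'  n21⇒n2 ·f
[30] read 'c'  n2⇒n3
[31] read 'c'  n3⇒n4
[32] read 'a'  n4⇒n5
[33] read 'c'  n5⇒n6  ** P0@[28:33],P5@[31:33]
[34] read 'b'  n6⇒n9 ·f  ** P1@[32:34]
[35] read 'c'  n9⇒n1 ·f
[36] read 'c'  n1⇒n2
[37] read 'c'  n2⇒n3
[38] read 'a'  n3⇒n20 ·f
[39] read 'c'  n20⇒n21  ** P5@[37:39]
[40] read 'd'  n21⇒n18 ·f
[41] read 'c'  n18⇒n1 ·f
[42] read 'a'  n1⇒n20
[43] read 'd'  n20⇒n0 ·f
[44] read 'd'  n0⇒n0
[45] read 'c'  n0⇒n1
[46] read 'c'  n1⇒n2
[47] read 'c'  n2⇒n3
[48] read 'c'  n3⇒n4
[49] read 'a'  n4⇒n5
[50] read 'c'  n5⇒n6  ** P0@[45:50],P5@[48:50]
[51] read 'b'  n6⇒n9 ·f  ** P1@[49:51]
[52] read 'd'  n9⇒n11 ·f
[53] read 'a'  n11⇒n12
[54] read 'b'  n12⇒n13
[55] read 'd'  n13⇒n14  ** P2@[51:55]
[56] read 'c'  n14⇒n1 ·f
[57] read 'b'  n1⇒n10 ·f
[58] read 'c'  n10⇒n1 ·f
[59] read 'c'  n1⇒n2
[60] read 'c'  n2⇒n3
[61] read 'c'  n3⇒n4
[62] read 'a'  n4⇒n5
[63] read 'c'  n5⇒n6  ** P0@[58:63],P5@[61:63]
[64] read 'c'  n6⇒n2 ·f
[65] read 'b'  n2⇒n10 ·f
[66] read 'd'  n10⇒n11
[67] read 'd'  n11⇒n15
[68] read 'b'  n15⇒n16
[69] read 'c'  n16⇒n17  ** P3@[65:69]
[70] read 'a'  n17⇒n20 ·f
[71] read 'b'  n20⇒n10 ·f
[72] read 'b'  n10⇒n10 ·f
[73] read 'd'  n10⇒n11
[74] read 'a'  n11⇒n12
[75] read 'b'  n12⇒n13
[76] read 'd'  n13⇒n14  ** P2@[72:76]
[77] read 'b'  n14⇒n10 ·f

Result: [[5,0],[5,5],[11,2],[15,4],[20,2],[25,2],[28,5],[33,0],[33,5],[34,1],[39,5],[50,0],[50,5],[51,1],[55,2],[63,0],[63,5],[69,3],[76,2]]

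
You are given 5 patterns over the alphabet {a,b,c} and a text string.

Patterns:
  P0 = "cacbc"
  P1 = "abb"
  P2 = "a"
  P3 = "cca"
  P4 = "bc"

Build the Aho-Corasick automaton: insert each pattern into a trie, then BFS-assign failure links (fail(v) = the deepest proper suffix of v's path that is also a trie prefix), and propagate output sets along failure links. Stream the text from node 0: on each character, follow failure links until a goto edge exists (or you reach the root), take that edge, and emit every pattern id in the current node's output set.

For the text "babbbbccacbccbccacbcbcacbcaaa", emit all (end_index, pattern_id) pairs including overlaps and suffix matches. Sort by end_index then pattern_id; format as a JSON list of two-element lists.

Build automaton:
Trie (insert patterns):
  0='ε' goto a→6 b→11 c→1
  1='c' goto a→2 c→9
  2='ca' goto c→3
  3='cac' goto b→4
  4='cacb' goto c→5
  5='cacbc' goto ·  [P0 ends]
  6='a' goto b→7  [P2 ends]
  7='ab' goto b→8
  8='abb' goto ·  [P1 ends]
  9='cc' goto a→10
  10='cca' goto ·  [P3 ends]
  11='b' goto c→12
  12='bc' goto ·  [P4 ends]

BFS fail/out derivation:
  fail(1) 'c': from fail(0)=0 chase 'c': 0 ⇒ 0;  out=∅∪out(0)=∅
  fail(6) 'a': from fail(0)=0 chase 'a': 0 ⇒ 0;  out={2}∪out(0)={2}
  fail(11) 'b': from fail(0)=0 chase 'b': 0 ⇒ 0;  out=∅∪out(0)=∅
  fail(2) 'ca': from fail(1)=0 chase 'a': 0 ⇒ 6;  out=∅∪out(6)={2}
  fail(7) 'ab': from fail(6)=0 chase 'b': 0 ⇒ 11;  out=∅∪out(11)=∅
  fail(9) 'cc': from fail(1)=0 chase 'c': 0 ⇒ 1;  out=∅∪out(1)=∅
  fail(12) 'bc': from fail(11)=0 chase 'c': 0 ⇒ 1;  out={4}∪out(1)={4}
  fail(3) 'cac': from fail(2)=6 chase 'c': 6→0 ⇒ 1;  out=∅∪out(1)=∅
  fail(8) 'abb': from fail(7)=11 chase 'b': 11→0 ⇒ 11;  out={1}∪out(11)={1}
  fail(10) 'cca': from fail(9)=1 chase 'a': 1 ⇒ 2;  out={3}∪out(2)={2,3}
  fail(4) 'cacb': from fail(3)=1 chase 'b': 1→0 ⇒ 11;  out=∅∪out(11)=∅
  fail(5) 'cacbc': from fail(4)=11 chase 'c': 11 ⇒ 12;  out={0}∪out(12)={0,4}

Text stream:
[0] read 'b'  n0⇒n11
[1] read 'a'  n11⇒n6 (fail-walked)  ** P2@[1:1]
[2] read 'b'  n6⇒n7
[3] read 'b'  n7⇒n8  ** P1@[1:3]
[4] read 'b'  n8⇒n11 (fail-walked)
[5] read 'b'  n11⇒n11 (fail-walked)
[6] read 'c'  n11⇒n12  ** P4@[5:6]
[7] read 'c'  n12⇒n9 (fail-walked)
[8] read 'a'  n9⇒n10  ** P2@[8:8],P3@[6:8]
[9] read 'c'  n10⇒n3 (fail-walked)
[10] read 'b'  n3⇒n4
[11] read 'c'  n4⇒n5  ** P0@[7:11],P4@[10:11]
[12] read 'c'  n5⇒n9 (fail-walked)
[13] read 'b'  n9⇒n11 (fail-walked)
[14] read 'c'  n11⇒n12  ** P4@[13:14]
[15] read 'c'  n12⇒n9 (fail-walked)
[16] read 'a'  n9⇒n10  ** P2@[16:16],P3@[14:16]
[17] read 'c'  n10⇒n3 (fail-walked)
[18] read 'b'  n3⇒n4
[19] read 'c'  n4⇒n5  ** P0@[15:19],P4@[18:19]
[20] read 'b'  n5⇒n11 (fail-walked)
[21] read 'c'  n11⇒n12  ** P4@[20:21]
[22] read 'a'  n12⇒n2 (fail-walked)  ** P2@[22:22]
[23] read 'c'  n2⇒n3
[24] read 'b'  n3⇒n4
[25] read 'c'  n4⇒n5  ** P0@[21:25],P4@[24:25]
[26] read 'a'  n5⇒n2 (fail-walked)  ** P2@[26:26]
[27] read 'a'  n2⇒n6 (fail-walked)  ** P2@[27:27]
[28] read 'a'  n6⇒n6 (fail-walked)  ** P2@[28:28]

Result: [[1,2],[3,1],[6,4],[8,2],[8,3],[11,0],[11,4],[14,4],[16,2],[16,3],[19,0],[19,4],[21,4],[22,2],[25,0],[25,4],[26,2],[27,2],[28,2]]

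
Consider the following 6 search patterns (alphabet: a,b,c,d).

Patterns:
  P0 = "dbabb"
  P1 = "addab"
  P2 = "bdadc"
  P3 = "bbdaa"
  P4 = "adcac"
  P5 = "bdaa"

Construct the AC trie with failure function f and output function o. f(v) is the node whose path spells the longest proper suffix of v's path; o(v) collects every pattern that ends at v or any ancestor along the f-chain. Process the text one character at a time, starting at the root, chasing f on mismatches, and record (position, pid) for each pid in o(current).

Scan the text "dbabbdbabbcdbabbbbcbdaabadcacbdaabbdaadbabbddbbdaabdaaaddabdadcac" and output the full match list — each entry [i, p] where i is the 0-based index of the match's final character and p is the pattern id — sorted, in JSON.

Build:
Trie (insert patterns):
  n0 'ε': a→6 b→11 d→1
  n1 'd': b→2
  n2 'db': a→3
  n3 'dba': b→4
  n4 'dbab': b→5
  n5 'dbabb': ·  ←P0
  n6 'a': d→7
  n7 'ad': c→20 d→8
  n8 'add': a→9
  n9 'adda': b→10
  n10 'addab': ·  ←P1
  n11 'b': b→16 d→12
  n12 'bd': a→13
  n13 'bda': a→23 d→14
  n14 'bdad': c→15
  n15 'bdadc': ·  ←P2
  n16 'bb': d→17
  n17 'bbd': a→18
  n18 'bbda': a→19
  n19 'bbdaa': ·  ←P3
  n20 'adc': a→21
  n21 'adca': c→22
  n22 'adcac': ·  ←P4
  n23 'bdaa': ·  ←P5

BFS fail/out derivation:
  fail(1) 'd': from fail(0)=0 chase 'd': 0 ⇒ 0;  out=∅∪out(0)=∅
  fail(6) 'a': from fail(0)=0 chase 'a': 0 ⇒ 0;  out=∅∪out(0)=∅
  fail(11) 'b': from fail(0)=0 chase 'b': 0 ⇒ 0;  out=∅∪out(0)=∅
  fail(2) 'db': from fail(1)=0 chase 'b': 0 ⇒ 11;  out=∅∪out(11)=∅
  fail(7) 'ad': from fail(6)=0 chase 'd': 0 ⇒ 1;  out=∅∪out(1)=∅
  fail(12) 'bd': from fail(11)=0 chase 'd': 0 ⇒ 1;  out=∅∪out(1)=∅
  fail(16) 'bb': from fail(11)=0 chase 'b': 0 ⇒ 11;  out=∅∪out(11)=∅
  fail(3) 'dba': from fail(2)=11 chase 'a': 11→0 ⇒ 6;  out=∅∪out(6)=∅
  fail(8) 'add': from fail(7)=1 chase 'd': 1→0 ⇒ 1;  out=∅∪out(1)=∅
  fail(13) 'bda': from fail(12)=1 chase 'a': 1→0 ⇒ 6;  out=∅∪out(6)=∅
  fail(17) 'bbd': from fail(16)=11 chase 'd': 11 ⇒ 12;  out=∅∪out(12)=∅
  fail(20) 'adc': from fail(7)=1 chase 'c': 1→0 ⇒ 0;  out=∅∪out(0)=∅
  fail(4) 'dbab': from fail(3)=6 chase 'b': 6→0 ⇒ 11;  out=∅∪out(11)=∅
  fail(9) 'adda': from fail(8)=1 chase 'a': 1→0 ⇒ 6;  out=∅∪out(6)=∅
  fail(14) 'bdad': from fail(13)=6 chase 'd': 6 ⇒ 7;  out=∅∪out(7)=∅
  fail(18) 'bbda': from fail(17)=12 chase 'a': 12 ⇒ 13;  out=∅∪out(13)=∅
  fail(21) 'adca': from fail(20)=0 chase 'a': 0 ⇒ 6;  out=∅∪out(6)=∅
  fail(23) 'bdaa': from fail(13)=6 chase 'a': 6→0 ⇒ 6;  out={5}∪out(6)={5}
  fail(5) 'dbabb': from fail(4)=11 chase 'b': 11 ⇒ 16;  out={0}∪out(16)={0}
  fail(10) 'addab': from fail(9)=6 chase 'b': 6→0 ⇒ 11;  out={1}∪out(11)={1}
  fail(15) 'bdadc': from fail(14)=7 chase 'c': 7 ⇒ 20;  out={2}∪out(20)={2}
  fail(19) 'bbdaa': from fail(18)=13 chase 'a': 13 ⇒ 23;  out={3}∪out(23)={3,5}
  fail(22) 'adcac': from fail(21)=6 chase 'c': 6→0 ⇒ 0;  out={4}∪out(0)={4}

Scan:
i=0 'd': node 0→1
i=1 'b': node 1→2
i=2 'a': node 2→3
i=3 'b': node 3→4
i=4 'b': node 4→5  ** P0@[0:4]
i=5 'd': node 5→17 ·f
i=6 'b': node 17→2 ·f
i=7 'a': node 2→3
i=8 'b': node 3→4
i=9 'b': node 4→5  ** P0@[5:9]
i=10 'c': node 5→0 ·f
i=11 'd': node 0→1
i=12 'b': node 1→2
i=13 'a': node 2→3
i=14 'b': node 3→4
i=15 'b': node 4→5  ** P0@[11:15]
i=16 'b': node 5→16 ·f
i=17 'b': node 16→16 ·f
i=18 'c': node 16→0 ·f
i=19 'b': node 0→11
i=20 'd': node 11→12
i=21 'a': node 12→13
i=22 'a': node 13→23  ** P5@[19:22]
i=23 'b': node 23→11 ·f
i=24 'a': node 11→6 ·f
i=25 'd': node 6→7
i=26 'c': node 7→20
i=27 'a': node 20→21
i=28 'c': node 21→22  ** P4@[24:28]
i=29 'b': node 22→11 ·f
i=30 'd': node 11→12
i=31 'a': node 12→13
i=32 'a': node 13→23  ** P5@[29:32]
i=33 'b': node 23→11 ·f
i=34 'b': node 11→16
i=35 'd': node 16→17
i=36 'a': node 17→18
i=37 'a': node 18→19  ** P3@[33:37],P5@[34:37]
i=38 'd': node 19→7 ·f
i=39 'b': node 7→2 ·f
i=40 'a': node 2→3
i=41 'b': node 3→4
i=42 'b': node 4→5  ** P0@[38:42]
i=43 'd': node 5→17 ·f
i=44 'd': node 17→1 ·f
i=45 'b': node 1→2
i=46 'b': node 2→16 ·f
i=47 'd': node 16→17
i=48 'a': node 17→18
i=49 'a': node 18→19  ** P3@[45:49],P5@[46:49]
i=50 'b': node 19→11 ·f
i=51 'd': node 11→12
i=52 'a': node 12→13
i=53 'a': node 13→23  ** P5@[50:53]
i=54 'a': node 23→6 ·f
i=55 'd': node 6→7
i=56 'd': node 7→8
i=57 'a': node 8→9
i=58 'b': node 9→10  ** P1@[54:58]
i=59 'd': node 10→12 ·f
i=60 'a': node 12→13
i=61 'd': node 13→14
i=62 'c': node 14→15  ** P2@[58:62]
i=63 'a': node 15→21 ·f
i=64 'c': node 21→22  ** P4@[60:64]

Result: [[4,0],[9,0],[15,0],[22,5],[28,4],[32,5],[37,3],[37,5],[42,0],[49,3],[49,5],[53,5],[58,1],[62,2],[64,4]]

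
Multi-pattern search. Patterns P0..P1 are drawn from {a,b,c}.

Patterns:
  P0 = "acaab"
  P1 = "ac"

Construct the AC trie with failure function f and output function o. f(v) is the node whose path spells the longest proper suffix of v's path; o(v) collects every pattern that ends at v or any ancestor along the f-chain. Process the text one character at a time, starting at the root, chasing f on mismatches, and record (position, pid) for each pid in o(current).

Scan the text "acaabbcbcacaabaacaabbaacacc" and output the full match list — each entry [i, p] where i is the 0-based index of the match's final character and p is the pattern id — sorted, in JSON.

Build automaton:
Trie nodes:
  n0 'ε': a→1
  n1 'a': c→2
  n2 'ac': a→3  [P1 ends]
  n3 'aca': a→4
  n4 'acaa': b→5
  n5 'acaab': ·  [P0 ends]

Failure links (BFS by depth):
  n1('a'): parent n0 fail=0; on 'a' 0 → fail=0;  out ∅∪∅=∅
  n2('ac'): parent n1 fail=0; on 'c' 0 → fail=0;  out {1}∪∅={1}
  n3('aca'): parent n2 fail=0; on 'a' 0 → fail=1;  out ∅∪∅=∅
  n4('acaa'): parent n3 fail=1; on 'a' 1→0 → fail=1;  out ∅∪∅=∅
  n5('acaab'): parent n4 fail=1; on 'b' 1→0 → fail=0;  out {0}∪∅={0}

Scan:
i=0 'a': node 0→1
i=1 'c': node 1→2  → match P1@[0:1]
i=2 'a': node 2→3
i=3 'a': node 3→4
i=4 'b': node 4→5  → match P0@[0:4]
i=5 'b': node 5→0 (via fail)
i=6 'c': node 0→0
i=7 'b': node 0→0
i=8 'c': node 0→0
i=9 'a': node 0→1
i=10 'c': node 1→2  → match P1@[9:10]
i=11 'a': node 2→3
i=12 'a': node 3→4
i=13 'b': node 4→5  → match P0@[9:13]
i=14 'a': node 5→1 (via fail)
i=15 'a': node 1→1 (via fail)
i=16 'c': node 1→2  → match P1@[15:16]
i=17 'a': node 2→3
i=18 'a': node 3→4
i=19 'b': node 4→5  → match P0@[15:19]
i=20 'b': node 5→0 (via fail)
i=21 'a': node 0→1
i=22 'a': node 1→1 (via fail)
i=23 'c': node 1→2  → match P1@[22:23]
i=24 'a': node 2→3
i=25 'c': node 3→2 (via fail)  → match P1@[24:25]
i=26 'c': node 2→0 (via fail)

Result: [[1,1],[4,0],[10,1],[13,0],[16,1],[19,0],[23,1],[25,1]]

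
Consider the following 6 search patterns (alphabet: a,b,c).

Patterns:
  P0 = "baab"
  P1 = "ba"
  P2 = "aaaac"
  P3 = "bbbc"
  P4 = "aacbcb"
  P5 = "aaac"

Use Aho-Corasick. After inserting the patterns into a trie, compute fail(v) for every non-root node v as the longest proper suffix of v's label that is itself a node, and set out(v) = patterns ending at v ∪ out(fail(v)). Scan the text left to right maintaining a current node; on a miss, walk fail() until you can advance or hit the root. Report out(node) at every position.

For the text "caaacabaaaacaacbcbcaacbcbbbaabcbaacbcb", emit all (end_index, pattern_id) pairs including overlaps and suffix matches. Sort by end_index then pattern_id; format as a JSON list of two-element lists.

Construct AC machine:
Trie nodes:
  n0 'ε': a→5 b→1
  n1 'b': a→2 b→10
  n2 'ba': a→3  [P1 ends]
  n3 'baa': b→4
  n4 'baab': ·  [P0 ends]
  n5 'a': a→6
  n6 'aa': a→7 c→13
  n7 'aaa': a→8 c→17
  n8 'aaaa': c→9
  n9 'aaaac': ·  [P2 ends]
  n10 'bb': b→11
  n11 'bbb': c→12
  n12 'bbbc': ·  [P3 ends]
  n13 'aac': b→14
  n14 'aacb': c→15
  n15 'aacbc': b→16
  n16 'aacbcb': ·  [P4 ends]
  n17 'aaac': ·  [P5 ends]

Failure links (BFS by depth):
  n1('b'): parent n0 fail=0; on 'b' 0 → fail=0;  out ∅∪∅=∅
  n5('a'): parent n0 fail=0; on 'a' 0 → fail=0;  out ∅∪∅=∅
  n2('ba'): parent n1 fail=0; on 'a' 0 → fail=5;  out {1}∪∅={1}
  n6('aa'): parent n5 fail=0; on 'a' 0 → fail=5;  out ∅∪∅=∅
  n10('bb'): parent n1 fail=0; on 'b' 0 → fail=1;  out ∅∪∅=∅
  n3('baa'): parent n2 fail=5; on 'a' 5 → fail=6;  out ∅∪∅=∅
  n7('aaa'): parent n6 fail=5; on 'a' 5 → fail=6;  out ∅∪∅=∅
  n11('bbb'): parent n10 fail=1; on 'b' 1 → fail=10;  out ∅∪∅=∅
  n13('aac'): parent n6 fail=5; on 'c' 5→0 → fail=0;  out ∅∪∅=∅
  n4('baab'): parent n3 fail=6; on 'b' 6→5→0 → fail=1;  out {0}∪∅={0}
  n8('aaaa'): parent n7 fail=6; on 'a' 6 → fail=7;  out ∅∪∅=∅
  n12('bbbc'): parent n11 fail=10; on 'c' 10→1→0 → fail=0;  out {3}∪∅={3}
  n14('aacb'): parent n13 fail=0; on 'b' 0 → fail=1;  out ∅∪∅=∅
  n17('aaac'): parent n7 fail=6; on 'c' 6 → fail=13;  out {5}∪∅={5}
  n9('aaaac'): parent n8 fail=7; on 'c' 7 → fail=17;  out {2}∪{5}={2,5}
  n15('aacbc'): parent n14 fail=1; on 'c' 1→0 → fail=0;  out ∅∪∅=∅
  n16('aacbcb'): parent n15 fail=0; on 'b' 0 → fail=1;  out {4}∪∅={4}

Scan:
i=0 'c': node 0→0
i=1 'a': node 0→5
i=2 'a': node 5→6
i=3 'a': node 6→7
i=4 'c': node 7→17  → match P5@[1:4]
i=5 'a': node 17→5 (fail-walked)
i=6 'b': node 5→1 (fail-walked)
i=7 'a': node 1→2  → match P1@[6:7]
i=8 'a': node 2→3
i=9 'a': node 3→7 (fail-walked)
i=10 'a': node 7→8
i=11 'c': node 8→9  → match P2@[7:11],P5@[8:11]
i=12 'a': node 9→5 (fail-walked)
i=13 'a': node 5→6
i=14 'c': node 6→13
i=15 'b': node 13→14
i=16 'c': node 14→15
i=17 'b': node 15→16  → match P4@[12:17]
i=18 'c': node 16→0 (fail-walked)
i=19 'a': node 0→5
i=20 'a': node 5→6
i=21 'c': node 6→13
i=22 'b': node 13→14
i=23 'c': node 14→15
i=24 'b': node 15→16  → match P4@[19:24]
i=25 'b': node 16→10 (fail-walked)
i=26 'b': node 10→11
i=27 'a': node 11→2 (fail-walked)  → match P1@[26:27]
i=28 'a': node 2→3
i=29 'b': node 3→4  → match P0@[26:29]
i=30 'c': node 4→0 (fail-walked)
i=31 'b': node 0→1
i=32 'a': node 1→2  → match P1@[31:32]
i=33 'a': node 2→3
i=34 'c': node 3→13 (fail-walked)
i=35 'b': node 13→14
i=36 'c': node 14→15
i=37 'b': node 15→16  → match P4@[32:37]

Matches: [[4,5],[7,1],[11,2],[11,5],[17,4],[24,4],[27,1],[29,0],[32,1],[37,4]]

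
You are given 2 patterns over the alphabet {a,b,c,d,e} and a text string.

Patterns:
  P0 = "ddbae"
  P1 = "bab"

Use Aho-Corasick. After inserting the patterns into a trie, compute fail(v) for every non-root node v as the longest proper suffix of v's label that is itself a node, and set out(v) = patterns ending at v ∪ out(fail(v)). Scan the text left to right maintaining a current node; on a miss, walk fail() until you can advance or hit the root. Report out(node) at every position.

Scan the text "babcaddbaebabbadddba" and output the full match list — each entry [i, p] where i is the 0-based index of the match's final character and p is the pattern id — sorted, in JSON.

Build:
Trie (insert patterns):
  0='ε' goto b→6 d→1
  1='d' goto d→2
  2='dd' goto b→3
  3='ddb' goto a→4
  4='ddba' goto e→5
  5='ddbae' goto ·  ←P0
  6='b' goto a→7
  7='ba' goto b→8
  8='bab' goto ·  ←P1

BFS fail/out derivation:
  n1('d'): parent n0 fail=0; on 'd' 0 → fail=0;  out ∅∪∅=∅
  n6('b'): parent n0 fail=0; on 'b' 0 → fail=0;  out ∅∪∅=∅
  n2('dd'): parent n1 fail=0; on 'd' 0 → fail=1;  out ∅∪∅=∅
  n7('ba'): parent n6 fail=0; on 'a' 0 → fail=0;  out ∅∪∅=∅
  n3('ddb'): parent n2 fail=1; on 'b' 1→0 → fail=6;  out ∅∪∅=∅
  n8('bab'): parent n7 fail=0; on 'b' 0 → fail=6;  out {1}∪∅={1}
  n4('ddba'): parent n3 fail=6; on 'a' 6 → fail=7;  out ∅∪∅=∅
  n5('ddbae'): parent n4 fail=7; on 'e' 7→0 → fail=0;  out {0}∪∅={0}

Text stream:
i=0 'b': node 0→6
i=1 'a': node 6→7
i=2 'b': node 7→8  emit P1@[0:2]
i=3 'c': node 8→0 (via fail)
i=4 'a': node 0→0
i=5 'd': node 0→1
i=6 'd': node 1→2
i=7 'b': node 2→3
i=8 'a': node 3→4
i=9 'e': node 4→5  emit P0@[5:9]
i=10 'b': node 5→6 (via fail)
i=11 'a': node 6→7
i=12 'b': node 7→8  emit P1@[10:12]
i=13 'b': node 8→6 (via fail)
i=14 'a': node 6→7
i=15 'd': node 7→1 (via fail)
i=16 'd': node 1→2
i=17 'd': node 2→2 (via fail)
i=18 'b': node 2→3
i=19 'a': node 3→4

All matches (sorted): [[2,1],[9,0],[12,1]]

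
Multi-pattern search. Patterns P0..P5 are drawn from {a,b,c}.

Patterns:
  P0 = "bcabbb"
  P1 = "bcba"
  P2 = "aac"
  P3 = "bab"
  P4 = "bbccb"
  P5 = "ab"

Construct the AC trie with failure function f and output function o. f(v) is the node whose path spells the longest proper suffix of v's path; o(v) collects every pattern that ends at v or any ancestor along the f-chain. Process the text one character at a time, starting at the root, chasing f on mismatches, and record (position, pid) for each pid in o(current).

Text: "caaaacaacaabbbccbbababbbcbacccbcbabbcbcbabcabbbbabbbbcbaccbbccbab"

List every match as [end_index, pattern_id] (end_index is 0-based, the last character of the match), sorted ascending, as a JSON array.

Construct AC machine:
Trie nodes:
  0='ε' goto a→9 b→1
  1='b' goto a→12 b→14 c→2
  2='bc' goto a→3 b→7
  3='bca' goto b→4
  4='bcab' goto b→5
  5='bcabb' goto b→6
  6='bcabbb' goto ·  ←P0
  7='bcb' goto a→8
  8='bcba' goto ·  ←P1
  9='a' goto a→10 b→18
  10='aa' goto c→11
  11='aac' goto ·  ←P2
  12='ba' goto b→13
  13='bab' goto ·  ←P3
  14='bb' goto c→15
  15='bbc' goto c→16
  16='bbcc' goto b→17
  17='bbccb' goto ·  ←P4
  18='ab' goto ·  ←P5

BFS fail/out derivation:
  n1('b'): parent n0 fail=0; on 'b' 0 → fail=0;  out ∅∪∅=∅
  n9('a'): parent n0 fail=0; on 'a' 0 → fail=0;  out ∅∪∅=∅
  n2('bc'): parent n1 fail=0; on 'c' 0 → fail=0;  out ∅∪∅=∅
  n10('aa'): parent n9 fail=0; on 'a' 0 → fail=9;  out ∅∪∅=∅
  n12('ba'): parent n1 fail=0; on 'a' 0 → fail=9;  out ∅∪∅=∅
  n14('bb'): parent n1 fail=0; on 'b' 0 → fail=1;  out ∅∪∅=∅
  n18('ab'): parent n9 fail=0; on 'b' 0 → fail=1;  out {5}∪∅={5}
  n3('bca'): parent n2 fail=0; on 'a' 0 → fail=9;  out ∅∪∅=∅
  n7('bcb'): parent n2 fail=0; on 'b' 0 → fail=1;  out ∅∪∅=∅
  n11('aac'): parent n10 fail=9; on 'c' 9→0 → fail=0;  out {2}∪∅={2}
  n13('bab'): parent n12 fail=9; on 'b' 9 → fail=18;  out {3}∪{5}={3,5}
  n15('bbc'): parent n14 fail=1; on 'c' 1 → fail=2;  out ∅∪∅=∅
  n4('bcab'): parent n3 fail=9; on 'b' 9 → fail=18;  out ∅∪{5}={5}
  n8('bcba'): parent n7 fail=1; on 'a' 1 → fail=12;  out {1}∪∅={1}
  n16('bbcc'): parent n15 fail=2; on 'c' 2→0 → fail=0;  out ∅∪∅=∅
  n5('bcabb'): parent n4 fail=18; on 'b' 18→1 → fail=14;  out ∅∪∅=∅
  n17('bbccb'): parent n16 fail=0; on 'b' 0 → fail=1;  out {4}∪∅={4}
  n6('bcabbb'): parent n5 fail=14; on 'b' 14→1 → fail=14;  out {0}∪∅={0}

Scan:
[0] read 'c'  n0⇒n0
[1] read 'a'  n0⇒n9
[2] read 'a'  n9⇒n10
[3] read 'a'  n10⇒n10 (via fail)
[4] read 'a'  n10⇒n10 (via fail)
[5] read 'c'  n10⇒n11  → match P2@[3:5]
[6] read 'a'  n11⇒n9 (via fail)
[7] read 'a'  n9⇒n10
[8] read 'c'  n10⇒n11  → match P2@[6:8]
[9] read 'a'  n11⇒n9 (via fail)
[10] read 'a'  n9⇒n10
[11] read 'b'  n10⇒n18 (via fail)  → match P5@[10:11]
[12] read 'b'  n18⇒n14 (via fail)
[13] read 'b'  n14⇒n14 (via fail)
[14] read 'c'  n14⇒n15
[15] read 'c'  n15⇒n16
[16] read 'b'  n16⇒n17  → match P4@[12:16]
[17] read 'b'  n17⇒n14 (via fail)
[18] read 'a'  n14⇒n12 (via fail)
[19] read 'b'  n12⇒n13  → match P3@[17:19],P5@[18:19]
[20] read 'a'  n13⇒n12 (via fail)
[21] read 'b'  n12⇒n13  → match P3@[19:21],P5@[20:21]
[22] read 'b'  n13⇒n14 (via fail)
[23] read 'b'  n14⇒n14 (via fail)
[24] read 'c'  n14⇒n15
[25] read 'b'  n15⇒n7 (via fail)
[26] read 'a'  n7⇒n8  → match P1@[23:26]
[27] read 'c'  n8⇒n0 (via fail)
[28] read 'c'  n0⇒n0
[29] read 'c'  n0⇒n0
[30] read 'b'  n0⇒n1
[31] read 'c'  n1⇒n2
[32] read 'b'  n2⇒n7
[33] read 'a'  n7⇒n8  → match P1@[30:33]
[34] read 'b'  n8⇒n13 (via fail)  → match P3@[32:34],P5@[33:34]
[35] read 'b'  n13⇒n14 (via fail)
[36] read 'c'  n14⇒n15
[37] read 'b'  n15⇒n7 (via fail)
[38] read 'c'  n7⇒n2 (via fail)
[39] read 'b'  n2⇒n7
[40] read 'a'  n7⇒n8  → match P1@[37:40]
[41] read 'b'  n8⇒n13 (via fail)  → match P3@[39:41],P5@[40:41]
[42] read 'c'  n13⇒n2 (via fail)
[43] read 'a'  n2⇒n3
[44] read 'b'  n3⇒n4  → match P5@[43:44]
[45] read 'b'  n4⇒n5
[46] read 'b'  n5⇒n6  → match P0@[41:46]
[47] read 'b'  n6⇒n14 (via fail)
[48] read 'a'  n14⇒n12 (via fail)
[49] read 'b'  n12⇒n13  → match P3@[47:49],P5@[48:49]
[50] read 'b'  n13⇒n14 (via fail)
[51] read 'b'  n14⇒n14 (via fail)
[52] read 'b'  n14⇒n14 (via fail)
[53] read 'c'  n14⇒n15
[54] read 'b'  n15⇒n7 (via fail)
[55] read 'a'  n7⇒n8  → match P1@[52:55]
[56] read 'c'  n8⇒n0 (via fail)
[57] read 'c'  n0⇒n0
[58] read 'b'  n0⇒n1
[59] read 'b'  n1⇒n14
[60] read 'c'  n14⇒n15
[61] read 'c'  n15⇒n16
[62] read 'b'  n16⇒n17  → match P4@[58:62]
[63] read 'a'  n17⇒n12 (via fail)
[64] read 'b'  n12⇒n13  → match P3@[62:64],P5@[63:64]

Result: [[5,2],[8,2],[11,5],[16,4],[19,3],[19,5],[21,3],[21,5],[26,1],[33,1],[34,3],[34,5],[40,1],[41,3],[41,5],[44,5],[46,0],[49,3],[49,5],[55,1],[62,4],[64,3],[64,5]]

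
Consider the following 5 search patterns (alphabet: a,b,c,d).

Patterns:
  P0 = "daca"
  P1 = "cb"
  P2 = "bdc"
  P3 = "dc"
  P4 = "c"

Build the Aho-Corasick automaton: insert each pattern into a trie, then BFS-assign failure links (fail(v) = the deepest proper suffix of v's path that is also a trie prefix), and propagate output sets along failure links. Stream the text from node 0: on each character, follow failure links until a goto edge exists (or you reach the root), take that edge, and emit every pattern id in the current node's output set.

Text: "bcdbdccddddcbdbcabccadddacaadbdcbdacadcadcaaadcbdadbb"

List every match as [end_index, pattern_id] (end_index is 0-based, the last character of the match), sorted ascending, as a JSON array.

Construct AC machine:
Trie (insert patterns):
  n0 'ε': b→7 c→5 d→1
  n1 'd': a→2 c→10
  n2 'da': c→3
  n3 'dac': a→4
  n4 'daca': ·  [P0 ends]
  n5 'c': b→6  [P4 ends]
  n6 'cb': ·  [P1 ends]
  n7 'b': d→8
  n8 'bd': c→9
  n9 'bdc': ·  [P2 ends]
  n10 'dc': ·  [P3 ends]

BFS fail/out derivation:
  n1('d'): parent n0 fail=0; on 'd' 0 → fail=0;  out ∅∪∅=∅
  n5('c'): parent n0 fail=0; on 'c' 0 → fail=0;  out {4}∪∅={4}
  n7('b'): parent n0 fail=0; on 'b' 0 → fail=0;  out ∅∪∅=∅
  n2('da'): parent n1 fail=0; on 'a' 0 → fail=0;  out ∅∪∅=∅
  n6('cb'): parent n5 fail=0; on 'b' 0 → fail=7;  out {1}∪∅={1}
  n8('bd'): parent n7 fail=0; on 'd' 0 → fail=1;  out ∅∪∅=∅
  n10('dc'): parent n1 fail=0; on 'c' 0 → fail=5;  out {3}∪{4}={3,4}
  n3('dac'): parent n2 fail=0; on 'c' 0 → fail=5;  out ∅∪{4}={4}
  n9('bdc'): parent n8 fail=1; on 'c' 1 → fail=10;  out {2}∪{3,4}={2,3,4}
  n4('daca'): parent n3 fail=5; on 'a' 5→0 → fail=0;  out {0}∪∅={0}

Run:
i=0 'b': node 0→7
i=1 'c': node 7→5 (via fail)  → match P4@[1:1]
i=2 'd': node 5→1 (via fail)
i=3 'b': node 1→7 (via fail)
i=4 'd': node 7→8
i=5 'c': node 8→9  → match P2@[3:5],P3@[4:5],P4@[5:5]
i=6 'c': node 9→5 (via fail)  → match P4@[6:6]
i=7 'd': node 5→1 (via fail)
i=8 'd': node 1→1 (via fail)
i=9 'd': node 1→1 (via fail)
i=10 'd': node 1→1 (via fail)
i=11 'c': node 1→10  → match P3@[10:11],P4@[11:11]
i=12 'b': node 10→6 (via fail)  → match P1@[11:12]
i=13 'd': node 6→8 (via fail)
i=14 'b': node 8→7 (via fail)
i=15 'c': node 7→5 (via fail)  → match P4@[15:15]
i=16 'a': node 5→0 (via fail)
i=17 'b': node 0→7
i=18 'c': node 7→5 (via fail)  → match P4@[18:18]
i=19 'c': node 5→5 (via fail)  → match P4@[19:19]
i=20 'a': node 5→0 (via fail)
i=21 'd': node 0→1
i=22 'd': node 1→1 (via fail)
i=23 'd': node 1→1 (via fail)
i=24 'a': node 1→2
i=25 'c': node 2→3  → match P4@[25:25]
i=26 'a': node 3→4  → match P0@[23:26]
i=27 'a': node 4→0 (via fail)
i=28 'd': node 0→1
i=29 'b': node 1→7 (via fail)
i=30 'd': node 7→8
i=31 'c': node 8→9  → match P2@[29:31],P3@[30:31],P4@[31:31]
i=32 'b': node 9→6 (via fail)  → match P1@[31:32]
i=33 'd': node 6→8 (via fail)
i=34 'a': node 8→2 (via fail)
i=35 'c': node 2→3  → match P4@[35:35]
i=36 'a': node 3→4  → match P0@[33:36]
i=37 'd': node 4→1 (via fail)
i=38 'c': node 1→10  → match P3@[37:38],P4@[38:38]
i=39 'a': node 10→0 (via fail)
i=40 'd': node 0→1
i=41 'c': node 1→10  → match P3@[40:41],P4@[41:41]
i=42 'a': node 10→0 (via fail)
i=43 'a': node 0→0
i=44 'a': node 0→0
i=45 'd': node 0→1
i=46 'c': node 1→10  → match P3@[45:46],P4@[46:46]
i=47 'b': node 10→6 (via fail)  → match P1@[46:47]
i=48 'd': node 6→8 (via fail)
i=49 'a': node 8→2 (via fail)
i=50 'd': node 2→1 (via fail)
i=51 'b': node 1→7 (via fail)
i=52 'b': node 7→7 (via fail)

All matches (sorted): [[1,4],[5,2],[5,3],[5,4],[6,4],[11,3],[11,4],[12,1],[15,4],[18,4],[19,4],[25,4],[26,0],[31,2],[31,3],[31,4],[32,1],[35,4],[36,0],[38,3],[38,4],[41,3],[41,4],[46,3],[46,4],[47,1]]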